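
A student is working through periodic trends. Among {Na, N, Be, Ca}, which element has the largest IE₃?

Be

Consider each +2 ion: Na²⁺ is already 1 electron into the core; N²⁺ still has 3 valence electrons; Be²⁺ is the bare [He] core; Ca²⁺ is the bare [Ar] core.
Core electrons are held far more tightly than valence electrons, so Ca, Na and Be top the IE_3 order.
Tabulated IE_3 (kJ/mol): Na 6910, N 4578, Be 14849, Ca 4912.
Overall IE_3 order: N < Ca < Na < Be.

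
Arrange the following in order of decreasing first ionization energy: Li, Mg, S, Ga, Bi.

Li is in period 2, group 1; Mg is in period 3, group 2; S is in period 3, group 16; Ga is in period 4, group 13; Bi is in period 6, group 15.
First ionization energy rises across a period (greater Z_eff holds electrons more tightly) and falls down a group (valence electrons are farther from the nucleus).
Neither a single period nor a single group — weigh both effects.
Ga > Li: period and group pull opposite ways; the across-period shift dominates (579 vs 520 kJ/mol).
Bi > Ga: the two effects oppose for this pair; the across-period effect wins (703 vs 579 kJ/mol).
Mg > Bi: period and group pull opposite ways; the down-group shift dominates (738 vs 703 kJ/mol).
S > Mg: both are in period 3; the period trend gives S the larger value.
Approximate values (kJ/mol): Li 520, Mg 738, S 1000, Ga 579, Bi 703.
So from highest to lowest: S > Mg > Bi > Ga > Li.

S > Mg > Bi > Ga > Li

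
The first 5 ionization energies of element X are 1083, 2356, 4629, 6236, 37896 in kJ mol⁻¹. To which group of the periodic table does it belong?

Group 14

Look for the largest jump between consecutive ionization energies: IE5/IE4 ≈ 6.1, far larger than any earlier ratio.
That jump marks the point where a core electron is being removed. So the atom has 4 valence electrons.
A main-group element with 4 valence electrons is in group 14.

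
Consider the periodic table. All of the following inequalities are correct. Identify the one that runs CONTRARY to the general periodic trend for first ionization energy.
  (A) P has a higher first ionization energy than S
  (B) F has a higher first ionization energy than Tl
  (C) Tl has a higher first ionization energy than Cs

The general trend: first ionization energy increases across a period and decreases down a group.
(A) P (period 3, group 15) vs S (period 3, group 16): the stated order contradicts the simple trend.
(B) F (period 2, group 17) vs Tl (period 6, group 13): the stated order agrees with the simple trend.
(C) Tl (period 6, group 13) vs Cs (period 6, group 1): the stated order agrees with the simple trend.
The exception is (A): S (3p⁴) ionizes more easily than half-filled P (3p³) because the paired 3p electron in S is pushed out by e⁻–e⁻ repulsion.

(A)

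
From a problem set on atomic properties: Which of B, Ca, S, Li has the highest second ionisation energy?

Consider each +1 ion: B⁺ still has 2 valence electrons; Ca⁺ still has 1 valence electron; S⁺ still has 5 valence electrons; Li⁺ is the bare [He] core.
Pulling an electron out of a noble-gas core costs far more than removing a remaining valence electron, so Li sits at the high end of IE_2.
Valence configurations: B⁺ [He]2s², Ca⁺ [Ar]4s¹, S⁺ [Ne]3s²3p³.
The numbers (kJ/mol): B 2427, Ca 1145, S 2252, Li 7298.
Hence IE_2: Ca < S < B < Li.

Li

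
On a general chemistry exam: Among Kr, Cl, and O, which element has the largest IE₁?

O is in period 2, group 16; Cl is in period 3, group 17; Kr is in period 4, group 18.
Across a period the outer electron is held more tightly (higher IE₁); down a group it sits in a higher shell, more shielded, and comes off more easily.
These sit on a diagonal, where the across-period and down-group effects partly cancel.
O > Cl: the two effects oppose for this pair; the down-group effect wins (1314 vs 1251 kJ/mol).
Kr > O: the two effects oppose for this pair; the across-period effect wins (1351 vs 1314 kJ/mol).
Approximate values (kJ/mol): O 1314, Cl 1251, Kr 1351.
The largest IE₁ among these belongs to Kr.

Kr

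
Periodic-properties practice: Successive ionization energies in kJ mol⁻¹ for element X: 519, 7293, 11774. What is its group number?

Look for the largest jump between consecutive ionization energies: IE2/IE1 ≈ 14.1, far larger than any earlier ratio.
That jump marks the point where a core electron is being removed. So the atom has 1 valence electron.
A main-group element with 1 valence electron is in group 1.

Group 1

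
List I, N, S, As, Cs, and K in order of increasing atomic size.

N, S, As, I, K, Cs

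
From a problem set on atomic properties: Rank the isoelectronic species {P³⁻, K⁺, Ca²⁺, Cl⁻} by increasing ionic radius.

Ca²⁺, K⁺, Cl⁻, P³⁻

All of these have 18 electrons, so size is governed by nuclear charge alone: the more protons, the stronger the pull on the same electron cloud, and the smaller the ion.
Nuclear charges: Ca²⁺ (Z=20), K⁺ (Z=19), Cl⁻ (Z=17), P³⁻ (Z=15).
Smallest to largest: Ca²⁺ < K⁺ < Cl⁻ < P³⁻.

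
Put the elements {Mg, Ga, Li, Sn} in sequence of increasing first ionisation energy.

Li < Ga < Sn < Mg

Li is in period 2, group 1; Mg is in period 3, group 2; Ga is in period 4, group 13; Sn is in period 5, group 14.
IE₁ increases left→right with effective nuclear charge and decreases top→bottom as the valence shell moves farther out.
A diagonal step moves right (one effect) and down (the opposite effect) at once.
Ga > Li: the two effects oppose for this pair; the across-period effect wins (579 vs 520 kJ/mol).
Sn > Ga: period and group pull opposite ways; the across-period shift dominates (709 vs 579 kJ/mol).
Mg > Sn: period and group pull opposite ways; the down-group shift dominates (738 vs 709 kJ/mol).
Tabulated first ionization energy (kJ/mol): Li 520, Mg 738, Ga 579, Sn 709.
So from lowest to highest: Li < Ga < Sn < Mg.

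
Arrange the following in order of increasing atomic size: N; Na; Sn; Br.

N, Br, Sn, Na

N is in period 2, group 15; Na is in period 3, group 1; Br is in period 4, group 17; Sn is in period 5, group 14.
Atomic radius shrinks across a period as nuclear charge pulls the same shell inward, and grows down a group as new shells are added.
These span different periods and groups, so the two trends combine.
Br > N: period and group pull opposite ways; the down-group shift dominates (114 vs 71 pm).
Sn > Br: relative to Br, both the across-period and down-group shifts push Sn's atomic radius up.
Na > Sn: the two effects oppose for this pair; the across-period effect wins (155 vs 140 pm).
For reference (pm): N 71, Na 155, Br 114, Sn 140.
So from smallest to largest: N < Br < Sn < Na.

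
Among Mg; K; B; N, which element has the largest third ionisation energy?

Mg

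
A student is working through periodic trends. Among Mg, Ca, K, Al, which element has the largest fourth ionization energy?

Al

The fourth ionization energy removes an electron from the +3 ion. For each element: Mg³⁺ is already 1 electron into the core; Ca³⁺ is already 1 electron into the core; K³⁺ is already 2 electrons into the core; Al³⁺ is the bare [Ne] core.
All of these are removing an electron from a noble-gas core or deeper; the smaller core (lower principal quantum number) is held far more tightly, and within a period the higher nuclear charge binds the same core more tightly.
Tabulated IE_4 (kJ/mol): Mg 10543, Ca 6491, K 5877, Al 11577.
Overall IE_4 order: K < Ca < Mg < Al.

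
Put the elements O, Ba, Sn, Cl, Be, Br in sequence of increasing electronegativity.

Ba < Be < Sn < Br < Cl < O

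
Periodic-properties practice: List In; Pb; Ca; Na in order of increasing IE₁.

Across a period the outer electron is held more tightly (higher IE₁); down a group it sits in a higher shell, more shielded, and comes off more easily.
A diagonal step moves right (one effect) and down (the opposite effect) at once.
In > Na: the two effects oppose for this pair; the across-period effect wins (558 vs 496 kJ/mol).
Ca > In: period and group pull opposite ways; the down-group shift dominates (590 vs 558 kJ/mol).
Pb > Ca: period and group pull opposite ways; the across-period shift dominates (716 vs 590 kJ/mol).
For reference (kJ/mol): Na 496, Ca 590, In 558, Pb 716.
So from lowest to highest: Na < In < Ca < Pb.

Na < In < Ca < Pb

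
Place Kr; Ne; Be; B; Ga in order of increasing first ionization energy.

Be is in period 2, group 2; B is in period 2, group 13; Ne is in period 2, group 18; Ga is in period 4, group 13; Kr is in period 4, group 18.
First ionization energy rises across a period (greater Z_eff holds electrons more tightly) and falls down a group (valence electrons are farther from the nucleus).
These span different periods and groups, so the two trends combine.
B > Ga: they share group 13; the group trend gives B the larger value.
Be > B: this pair runs against the simple trend — see the exception note.
Kr > Be: the two effects oppose for this pair; the across-period effect wins (1351 vs 900 kJ/mol).
Ne > Kr: Ne sits above Kr in group 18, so the down-group effect alone puts Ne higher.
Note the exception: Be has a higher first ionization energy than B, contrary to the simple trend — removing B's lone 2p electron is easier than breaking Be's filled 2s².
Approximate values (kJ/mol): Be 900, B 801, Ne 2081, Ga 579, Kr 1351.
So from lowest to highest: Ga < B < Be < Kr < Ne.

Ga < B < Be < Kr < Ne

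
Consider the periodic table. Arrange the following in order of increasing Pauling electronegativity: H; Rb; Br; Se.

Rb < H < Se < Br

H is in period 1, group 1; Se is in period 4, group 16; Br is in period 4, group 17; Rb is in period 5, group 1.
Electronegativity increases across a period and decreases down a group, tracking effective nuclear charge and atomic size.
Neither a single period nor a single group — weigh both effects.
H > Rb: they share group 1; the group trend gives H the larger value.
Se > H: period and group pull opposite ways; the across-period shift dominates (2.55 vs 2.20).
Br > Se: both are in period 4; the period trend gives Br the larger value.
For reference (Pauling): H 2.20, Se 2.55, Br 2.96, Rb 0.82.
So from lowest to highest: Rb < H < Se < Br.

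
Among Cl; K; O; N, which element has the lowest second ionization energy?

The second ionization energy removes an electron from the +1 ion. For each element: Cl⁺ still has 6 valence electrons; K⁺ is the bare [Ar] core; O⁺ still has 5 valence electrons; N⁺ still has 4 valence electrons.
Usually core removal costs more than valence removal, but here the competition is close: a tightly held n=2 valence electron can cost more to remove than an n=3 core electron, so the actual values have to decide it.
Valence configurations: Cl⁺ [Ne]3s²3p⁴, O⁺ [He]2s²2p³, N⁺ [He]2s²2p².
Tabulated IE_2 (kJ/mol): Cl 2298, K 3052, O 3388, N 2856.
Hence IE_2: Cl < N < K < O.

Cl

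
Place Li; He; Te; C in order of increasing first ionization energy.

Li < Te < C < He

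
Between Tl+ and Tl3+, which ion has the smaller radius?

Both ions have Z = 81 protons, but Tl3+ has lost more electrons, so its remaining electrons feel a larger effective nuclear charge per electron and are pulled in more tightly.
Higher positive charge → smaller ion, so Tl+ > Tl3+.

Tl3+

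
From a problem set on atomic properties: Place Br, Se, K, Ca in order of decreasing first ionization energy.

Br > Se > Ca > K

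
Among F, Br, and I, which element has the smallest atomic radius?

F

F is in period 2, group 17; Br is in period 4, group 17; I is in period 5, group 17.
Moving right in a period, electrons are added to the same shell under a stronger nuclear pull, so atoms get smaller; moving down, a new shell is opened and atoms get larger.
All are in group 17, so atomic radius increases down the group.
The smallest atomic radius among these belongs to F.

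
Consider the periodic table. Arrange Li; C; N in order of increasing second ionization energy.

C < N < Li

Consider each +1 ion: Li⁺ is the bare [He] core; C⁺ still has 3 valence electrons; N⁺ still has 4 valence electrons.
Breaking into a closed-shell core is much more expensive than removing a leftover valence electron — Li has the largest IE_2 here.
Valence configurations: C⁺ [He]2s²2p¹, N⁺ [He]2s²2p².
The numbers (kJ/mol): Li 7298, C 2353, N 2856.
Putting it together, IE_2: C < N < Li.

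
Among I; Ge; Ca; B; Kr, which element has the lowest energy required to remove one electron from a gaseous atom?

Ca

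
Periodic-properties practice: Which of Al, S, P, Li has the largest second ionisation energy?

IE_2 is the cost of taking one more electron from the +1 cation: Al⁺ still has 2 valence electrons; S⁺ still has 5 valence electrons; P⁺ still has 4 valence electrons; Li⁺ is the bare [He] core.
Core electrons are held far more tightly than valence electrons, so Li tops the IE_2 order.
Valence configurations: Al⁺ [Ne]3s², S⁺ [Ne]3s²3p³, P⁺ [Ne]3s²3p².
Approximate IE_2 values (kJ/mol): Al 1817, S 2252, P 1907, Li 7298.
So the second ionization energies run Al < P < S < Li.

Li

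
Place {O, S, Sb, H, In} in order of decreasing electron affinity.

S > O > Sb > H > In

Electron affinity generally becomes more exothermic across a period toward the halogens and less exothermic down a group.
Here both period and group differ, so the two effects have to be weighed against each other.
H > In: the two effects oppose for this pair; the down-group effect wins (73 vs 29 kJ/mol).
Sb > H: period and group pull opposite ways; the across-period shift dominates (103 vs 73 kJ/mol).
O > Sb: relative to Sb, both the across-period and down-group shifts push O's electron affinity up.
S > O: this pair runs against the simple trend — see the exception note.
Note the exception: S has a higher electron affinity than O, contrary to the simple trend — the compact 2p subshell of O repels the added electron more than S's larger 3p does.
Approximate values (kJ/mol): H 73, O 141, S 200, In 29, Sb 103.
So from highest to lowest: S > O > Sb > H > In.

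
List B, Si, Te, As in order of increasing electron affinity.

B < As < Si < Te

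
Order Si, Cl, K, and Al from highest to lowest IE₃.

Consider each +2 ion: Si²⁺ still has 2 valence electrons; Cl²⁺ still has 5 valence electrons; K²⁺ is already 1 electron into the core; Al²⁺ still has 1 valence electron.
Pulling an electron out of a noble-gas core costs far more than removing a remaining valence electron, so K sits at the high end of IE_3.
Valence configurations: Si²⁺ [Ne]3s², Cl²⁺ [Ne]3s²3p³, Al²⁺ [Ne]3s¹.
The numbers (kJ/mol): Si 3232, Cl 3822, K 4420, Al 2745.
So the third ionization energies run Al < Si < Cl < K.

K, Cl, Si, Al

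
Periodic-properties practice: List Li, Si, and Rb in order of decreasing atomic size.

Li is in period 2, group 1; Si is in period 3, group 14; Rb is in period 5, group 1.
Across a period the added protons contract the valence shell; down a group each new principal shell makes the atom larger.
Here both period and group differ, so the two effects have to be weighed against each other.
Li > Si: the two effects oppose for this pair; the across-period effect wins (133 vs 116 pm).
Rb > Li: Rb sits below Li in group 1, so the down-group effect alone puts Rb larger.
Tabulated atomic radius (pm): Li 133, Si 116, Rb 210.
So from largest to smallest: Rb > Li > Si.

Rb > Li > Si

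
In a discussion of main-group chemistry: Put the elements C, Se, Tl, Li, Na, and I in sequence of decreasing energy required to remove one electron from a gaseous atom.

C > I > Se > Tl > Li > Na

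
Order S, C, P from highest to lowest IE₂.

C > S > P

Consider each +1 ion: S⁺ still has 5 valence electrons; C⁺ still has 3 valence electrons; P⁺ still has 4 valence electrons.
All are still removing valence electrons, so compare the +1 ions as you would atoms: IE_2 generally rises across a period (higher Z_eff) and falls down a group (larger shell), subject to the usual subshell exceptions.
Valence configurations: S⁺ [Ne]3s²3p³, C⁺ [He]2s²2p¹, P⁺ [Ne]3s²3p².
Tabulated IE_2 (kJ/mol): S 2252, C 2353, P 1907.
Overall IE_2 order: P < S < C.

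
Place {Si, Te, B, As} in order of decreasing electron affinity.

Te, Si, As, B

B is in period 2, group 13; Si is in period 3, group 14; As is in period 4, group 15; Te is in period 5, group 16.
Adding an electron releases more energy for atoms nearer the top right (short of the noble gases).
A diagonal step moves right (one effect) and down (the opposite effect) at once.
As > B: period and group pull opposite ways; the across-period shift dominates (78 vs 27 kJ/mol).
Si > As: period and group pull opposite ways; the down-group shift dominates (134 vs 78 kJ/mol).
Te > Si: the two effects oppose for this pair; the across-period effect wins (190 vs 134 kJ/mol).
For reference (kJ/mol): B 27, Si 134, As 78, Te 190.
So from highest to lowest: Te > Si > As > B.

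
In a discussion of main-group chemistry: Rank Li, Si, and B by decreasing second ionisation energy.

The second ionization energy removes an electron from the +1 ion. For each element: Li⁺ is the bare [He] core; Si⁺ still has 3 valence electrons; B⁺ still has 2 valence electrons.
Breaking into a closed-shell core is much more expensive than removing a leftover valence electron — Li has the largest IE_2 here.
Valence configurations: Si⁺ [Ne]3s²3p¹, B⁺ [He]2s².
The numbers (kJ/mol): Li 7298, Si 1577, B 2427.
So the second ionization energies run Si < B < Li.

Li > B > Si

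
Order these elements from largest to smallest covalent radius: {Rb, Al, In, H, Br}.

H is in period 1, group 1; Al is in period 3, group 13; Br is in period 4, group 17; Rb is in period 5, group 1; In is in period 5, group 13.
Across a period the added protons contract the valence shell; down a group each new principal shell makes the atom larger.
Neither a single period nor a single group — weigh both effects.
Br > H: the two effects oppose for this pair; the down-group effect wins (114 vs 32 pm).
Al > Br: period and group pull opposite ways; the across-period shift dominates (126 vs 114 pm).
In > Al: they share group 13; the group trend gives In the larger value.
Rb > In: both are in period 5; the period trend gives Rb the larger value.
For reference (pm): H 32, Al 126, Br 114, Rb 210, In 142.
So from largest to smallest: Rb > In > Al > Br > H.

Rb, In, Al, Br, H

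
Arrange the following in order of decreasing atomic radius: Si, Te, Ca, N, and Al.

Ca > Te > Al > Si > N

Moving right in a period, electrons are added to the same shell under a stronger nuclear pull, so atoms get smaller; moving down, a new shell is opened and atoms get larger.
These span different periods and groups, so the two trends combine.
Si > N: both effects reinforce here, so Si is clearly the larger of the two.
Al > Si: Al lies to the left of Si in period 3, so the across-period effect alone puts Al larger.
Te > Al: the two effects oppose for this pair; the down-group effect wins (136 vs 126 pm).
Ca > Te: period and group pull opposite ways; the across-period shift dominates (171 vs 136 pm).
Tabulated atomic radius (pm): N 71, Al 126, Si 116, Ca 171, Te 136.
So from largest to smallest: Ca > Te > Al > Si > N.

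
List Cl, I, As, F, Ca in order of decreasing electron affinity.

F is in period 2, group 17; Cl is in period 3, group 17; Ca is in period 4, group 2; As is in period 4, group 15; I is in period 5, group 17.
Atoms with high Z_eff and room in the valence shell (especially the halogens) have the most exothermic electron affinities.
Here both period and group differ, so the two effects have to be weighed against each other.
As > Ca: As lies to the right of Ca in period 4, so the across-period effect alone puts As higher.
I > As: period and group pull opposite ways; the across-period shift dominates (295 vs 78 kJ/mol).
F > I: they share group 17; the group trend gives F the larger value.
Cl > F: this pair runs against the simple trend — see the exception note.
Note the exception: Cl has a higher electron affinity than F, contrary to the simple trend — F's small 2p subshell makes the incoming electron feel strong e⁻–e⁻ repulsion, so Cl actually releases more energy on gaining an electron.
Tabulated electron affinity (kJ/mol): F 328, Cl 349, Ca 2, As 78, I 295.
So from highest to lowest: Cl > F > I > As > Ca.

Cl, F, I, As, Ca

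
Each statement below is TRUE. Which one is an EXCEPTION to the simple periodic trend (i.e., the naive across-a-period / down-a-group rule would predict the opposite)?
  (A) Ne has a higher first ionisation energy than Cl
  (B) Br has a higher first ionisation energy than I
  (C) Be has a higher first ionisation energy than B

The general trend: first ionisation energy increases across a period and decreases down a group.
(A) Ne (period 2, group 18) vs Cl (period 3, group 17): the stated order agrees with the simple trend.
(B) Br (period 4, group 17) vs I (period 5, group 17): the stated order agrees with the simple trend.
(C) Be (period 2, group 2) vs B (period 2, group 13): the stated order contradicts the simple trend.
The exception is (C): removing B's lone 2p electron is easier than breaking Be's filled 2s².

(C)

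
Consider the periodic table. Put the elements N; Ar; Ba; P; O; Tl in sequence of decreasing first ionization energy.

Ar > N > O > P > Tl > Ba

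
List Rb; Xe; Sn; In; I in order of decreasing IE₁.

Xe > I > Sn > In > Rb

Rb is in period 5, group 1; In is in period 5, group 13; Sn is in period 5, group 14; I is in period 5, group 17; Xe is in period 5, group 18.
Removing the outermost electron gets harder across a period and easier down a group.
All lie in period 5, so first ionization energy increases left to right.
So from highest to lowest: Xe > I > Sn > In > Rb.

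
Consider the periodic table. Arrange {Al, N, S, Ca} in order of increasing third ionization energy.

Al < S < N < Ca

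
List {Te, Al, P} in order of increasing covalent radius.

Al is in period 3, group 13; P is in period 3, group 15; Te is in period 5, group 16.
Across a period the added protons contract the valence shell; down a group each new principal shell makes the atom larger.
Here both period and group differ, so the two effects have to be weighed against each other.
Al > P: Al lies to the left of P in period 3, so the across-period effect alone puts Al larger.
Te > Al: period and group pull opposite ways; the down-group shift dominates (136 vs 126 pm).
Approximate values (pm): Al 126, P 111, Te 136.
So from smallest to largest: P < Al < Te.

P < Al < Te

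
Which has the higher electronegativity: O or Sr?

O

O is in period 2, group 16; Sr is in period 5, group 2.
Atoms toward the upper right of the periodic table pull bonding electrons most strongly.
Here both period and group differ, so the two effects have to be weighed against each other.
O > Sr: both effects reinforce here, so O is clearly the higher of the two.
Approximate values (Pauling): O 3.44, Sr 0.95.
So O has the higher electronegativity (O > Sr).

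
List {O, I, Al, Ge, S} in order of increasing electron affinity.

Al < Ge < O < S < I

Electron affinity generally becomes more exothermic across a period toward the halogens and less exothermic down a group.
These span different periods and groups, so the two trends combine.
Ge > Al: the two effects oppose for this pair; the across-period effect wins (119 vs 42 kJ/mol).
O > Ge: relative to Ge, both the across-period and down-group shifts push O's electron affinity up.
S > O: this pair runs against the simple trend — see the exception note.
I > S: the two effects oppose for this pair; the across-period effect wins (295 vs 200 kJ/mol).
Note the exception: S has a higher electron affinity than O, contrary to the simple trend — the compact 2p subshell of O repels the added electron more than S's larger 3p does.
Tabulated electron affinity (kJ/mol): O 141, Al 42, S 200, Ge 119, I 295.
So from lowest to highest: Al < Ge < O < S < I.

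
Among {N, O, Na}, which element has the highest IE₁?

N

N is in period 2, group 15; O is in period 2, group 16; Na is in period 3, group 1.
IE₁ increases left→right with effective nuclear charge and decreases top→bottom as the valence shell moves farther out.
Here both period and group differ, so the two effects have to be weighed against each other.
O > Na: both effects reinforce here, so O is clearly the higher of the two.
N > O: this pair runs against the simple trend — see the exception note.
Note the exception: N has a higher first ionization energy than O, contrary to the simple trend — pairing an electron in O's 2p⁴ costs repulsion energy, so O ionizes more easily than half-filled N (2p³).
Tabulated first ionization energy (kJ/mol): N 1402, O 1314, Na 496.
The highest IE₁ among these belongs to N.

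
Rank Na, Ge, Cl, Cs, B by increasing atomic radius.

B < Cl < Ge < Na < Cs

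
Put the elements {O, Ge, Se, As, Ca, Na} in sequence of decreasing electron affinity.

Se > O > Ge > As > Na > Ca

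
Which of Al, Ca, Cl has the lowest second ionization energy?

Ca

After 1 electron has been removed, what remains? Al⁺ still has 2 valence electrons; Ca⁺ still has 1 valence electron; Cl⁺ still has 6 valence electrons.
All are still removing valence electrons, so compare the +1 ions as you would atoms: IE_2 generally rises across a period (higher Z_eff) and falls down a group (larger shell), subject to the usual subshell exceptions.
Valence configurations: Al⁺ [Ne]3s², Ca⁺ [Ar]4s¹, Cl⁺ [Ne]3s²3p⁴.
Tabulated IE_2 (kJ/mol): Al 1817, Ca 1145, Cl 2298.
Overall IE_2 order: Ca < Al < Cl.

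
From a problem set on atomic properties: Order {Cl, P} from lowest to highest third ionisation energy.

P, Cl

After 2 electrons have been removed, what remains? Cl²⁺ still has 5 valence electrons; P²⁺ still has 3 valence electrons.
All are still removing valence electrons, so compare the +2 ions as you would atoms: IE_3 generally rises across a period (higher Z_eff) and falls down a group (larger shell), subject to the usual subshell exceptions.
Valence configurations: Cl²⁺ [Ne]3s²3p³, P²⁺ [Ne]3s²3p¹.
Tabulated IE_3 (kJ/mol): Cl 3822, P 2914.
Putting it together, IE_3: P < Cl.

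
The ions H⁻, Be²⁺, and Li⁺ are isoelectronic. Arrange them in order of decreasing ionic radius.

H⁻, Li⁺, Be²⁺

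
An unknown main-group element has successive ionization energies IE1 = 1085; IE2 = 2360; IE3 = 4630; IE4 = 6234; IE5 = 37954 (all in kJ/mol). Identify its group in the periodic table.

Look for the largest jump between consecutive ionization energies: IE5/IE4 ≈ 6.1, far larger than any earlier ratio.
That jump marks the point where a core electron is being removed. So the atom has 4 valence electrons.
A main-group element with 4 valence electrons is in group 14.

Group 14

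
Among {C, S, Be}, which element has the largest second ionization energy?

C

After 1 electron has been removed, what remains? C⁺ still has 3 valence electrons; S⁺ still has 5 valence electrons; Be⁺ still has 1 valence electron.
All are still removing valence electrons, so compare the +1 ions as you would atoms: IE_2 generally rises across a period (higher Z_eff) and falls down a group (larger shell), subject to the usual subshell exceptions.
Valence configurations: C⁺ [He]2s²2p¹, S⁺ [Ne]3s²3p³, Be⁺ [He]2s¹.
Approximate IE_2 values (kJ/mol): C 2353, S 2252, Be 1757.
So the second ionization energies run Be < S < C.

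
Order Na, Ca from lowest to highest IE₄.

After 3 electrons have been removed, what remains? Na³⁺ is already 2 electrons into the core; Ca³⁺ is already 1 electron into the core.
All of these are removing an electron from a noble-gas core or deeper; the smaller core (lower principal quantum number) is held far more tightly, and within a period the higher nuclear charge binds the same core more tightly.
Approximate IE_4 values (kJ/mol): Na 9543, Ca 6491.
Putting it together, IE_4: Ca < Na.

Ca, Na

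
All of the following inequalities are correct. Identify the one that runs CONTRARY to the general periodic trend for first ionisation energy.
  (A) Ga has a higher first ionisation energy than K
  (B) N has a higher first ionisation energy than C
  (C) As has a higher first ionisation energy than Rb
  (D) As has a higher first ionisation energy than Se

The general trend: first ionisation energy increases across a period and decreases down a group.
(A) Ga (period 4, group 13) vs K (period 4, group 1): the stated order agrees with the simple trend.
(B) N (period 2, group 15) vs C (period 2, group 14): the stated order agrees with the simple trend.
(C) As (period 4, group 15) vs Rb (period 5, group 1): the stated order agrees with the simple trend.
(D) As (period 4, group 15) vs Se (period 4, group 16): the stated order contradicts the simple trend.
The exception is (D): Se (4p⁴) ionizes more easily than half-filled As (4p³).

(D)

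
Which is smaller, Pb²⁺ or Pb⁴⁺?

Pb⁴⁺

Both ions have Z = 82 protons, but Pb⁴⁺ has lost more electrons, so its remaining electrons feel a larger effective nuclear charge per electron and are pulled in more tightly.
Higher positive charge → smaller ion, so Pb²⁺ > Pb⁴⁺.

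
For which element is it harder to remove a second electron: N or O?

O

The second ionization energy removes an electron from the +1 ion. For each element: N⁺ still has 4 valence electrons; O⁺ still has 5 valence electrons.
All are still removing valence electrons, so compare the +1 ions as you would atoms: IE_2 generally rises across a period (higher Z_eff) and falls down a group (larger shell), subject to the usual subshell exceptions.
Valence configurations: N⁺ [He]2s²2p², O⁺ [He]2s²2p³.
Approximate IE_2 values (kJ/mol): N 2856, O 3388.
Hence IE_2: N < O.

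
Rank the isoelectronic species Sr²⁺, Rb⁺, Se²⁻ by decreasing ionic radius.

All of these have 36 electrons, so size is governed by nuclear charge alone: the more protons, the stronger the pull on the same electron cloud, and the smaller the ion.
Nuclear charges: Sr²⁺ (Z=38), Rb⁺ (Z=37), Se²⁻ (Z=34).
Largest to smallest: Se²⁻ > Rb⁺ > Sr²⁺.

Se²⁻ > Rb⁺ > Sr²⁺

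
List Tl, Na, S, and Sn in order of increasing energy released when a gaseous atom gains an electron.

Na is in period 3, group 1; S is in period 3, group 16; Sn is in period 5, group 14; Tl is in period 6, group 13.
Adding an electron releases more energy for atoms nearer the top right (short of the noble gases).
These span different periods and groups, so the two trends combine.
Na > Tl: period and group pull opposite ways; the down-group shift dominates (53 vs 19 kJ/mol).
Sn > Na: period and group pull opposite ways; the across-period shift dominates (107 vs 53 kJ/mol).
S > Sn: both effects reinforce here, so S is clearly the higher of the two.
Approximate values (kJ/mol): Na 53, S 200, Sn 107, Tl 19.
So from lowest to highest: Tl < Na < Sn < S.

Tl < Na < Sn < S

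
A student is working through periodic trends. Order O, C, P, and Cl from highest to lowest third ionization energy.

O, C, Cl, P

After 2 electrons have been removed, what remains? O²⁺ still has 4 valence electrons; C²⁺ still has 2 valence electrons; P²⁺ still has 3 valence electrons; Cl²⁺ still has 5 valence electrons.
All are still removing valence electrons, so compare the +2 ions as you would atoms: IE_3 generally rises across a period (higher Z_eff) and falls down a group (larger shell), subject to the usual subshell exceptions.
Valence configurations: O²⁺ [He]2s²2p², C²⁺ [He]2s², P²⁺ [Ne]3s²3p¹, Cl²⁺ [Ne]3s²3p³.
Approximate IE_3 values (kJ/mol): O 5300, C 4620, P 2914, Cl 3822.
So the third ionization energies run P < Cl < C < O.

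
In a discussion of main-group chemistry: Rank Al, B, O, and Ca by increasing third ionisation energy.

IE_3 is the cost of taking one more electron from the +2 cation: Al²⁺ still has 1 valence electron; B²⁺ still has 1 valence electron; O²⁺ still has 4 valence electrons; Ca²⁺ is the bare [Ar] core.
Usually core removal costs more than valence removal, but here the competition is close: a tightly held n=2 valence electron can cost more to remove than an n=3 core electron, so the actual values have to decide it.
Valence configurations: Al²⁺ [Ne]3s¹, B²⁺ [He]2s¹, O²⁺ [He]2s²2p².
Approximate IE_3 values (kJ/mol): Al 2745, B 3660, O 5300, Ca 4912.
Overall IE_3 order: Al < B < Ca < O.

Al, B, Ca, O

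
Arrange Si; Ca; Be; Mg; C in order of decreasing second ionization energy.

The second ionization energy removes an electron from the +1 ion. For each element: Si⁺ still has 3 valence electrons; Ca⁺ still has 1 valence electron; Be⁺ still has 1 valence electron; Mg⁺ still has 1 valence electron; C⁺ still has 3 valence electrons.
All are still removing valence electrons, so compare the +1 ions as you would atoms: IE_2 generally rises across a period (higher Z_eff) and falls down a group (larger shell), subject to the usual subshell exceptions.
Valence configurations: Si⁺ [Ne]3s²3p¹, Ca⁺ [Ar]4s¹, Be⁺ [He]2s¹, Mg⁺ [Ne]3s¹, C⁺ [He]2s²2p¹.
The numbers (kJ/mol): Si 1577, Ca 1145, Be 1757, Mg 1451, C 2353.
So the second ionization energies run Ca < Mg < Si < Be < C.

C > Be > Si > Mg > Ca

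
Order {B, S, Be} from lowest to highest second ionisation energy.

Be, S, B

The second ionization energy removes an electron from the +1 ion. For each element: B⁺ still has 2 valence electrons; S⁺ still has 5 valence electrons; Be⁺ still has 1 valence electron.
All are still removing valence electrons, so compare the +1 ions as you would atoms: IE_2 generally rises across a period (higher Z_eff) and falls down a group (larger shell), subject to the usual subshell exceptions.
Valence configurations: B⁺ [He]2s², S⁺ [Ne]3s²3p³, Be⁺ [He]2s¹.
The numbers (kJ/mol): B 2427, S 2252, Be 1757.
Hence IE_2: Be < S < B.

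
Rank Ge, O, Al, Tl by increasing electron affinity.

Tl < Al < Ge < O

O is in period 2, group 16; Al is in period 3, group 13; Ge is in period 4, group 14; Tl is in period 6, group 13.
Atoms with high Z_eff and room in the valence shell (especially the halogens) have the most exothermic electron affinities.
Neither a single period nor a single group — weigh both effects.
Al > Tl: Al sits above Tl in group 13, so the down-group effect alone puts Al higher.
Ge > Al: the two effects oppose for this pair; the across-period effect wins (119 vs 42 kJ/mol).
O > Ge: relative to Ge, both the across-period and down-group shifts push O's electron affinity up.
For reference (kJ/mol): O 141, Al 42, Ge 119, Tl 19.
So from lowest to highest: Tl < Al < Ge < O.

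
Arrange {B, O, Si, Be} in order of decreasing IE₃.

IE_3 is the cost of taking one more electron from the +2 cation: B²⁺ still has 1 valence electron; O²⁺ still has 4 valence electrons; Si²⁺ still has 2 valence electrons; Be²⁺ is the bare [He] core.
Breaking into a closed-shell core is much more expensive than removing a leftover valence electron — Be has the largest IE_3 here.
Valence configurations: B²⁺ [He]2s¹, O²⁺ [He]2s²2p², Si²⁺ [Ne]3s².
Tabulated IE_3 (kJ/mol): B 3660, O 5300, Si 3232, Be 14849.
So the third ionization energies run Si < B < O < Be.

Be > O > B > Si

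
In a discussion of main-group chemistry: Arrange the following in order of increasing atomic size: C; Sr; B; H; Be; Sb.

H < C < B < Be < Sb < Sr

H is in period 1, group 1; Be is in period 2, group 2; B is in period 2, group 13; C is in period 2, group 14; Sr is in period 5, group 2; Sb is in period 5, group 15.
Across a period the added protons contract the valence shell; down a group each new principal shell makes the atom larger.
Here both period and group differ, so the two effects have to be weighed against each other.
C > H: period and group pull opposite ways; the down-group shift dominates (75 vs 32 pm).
B > C: B lies to the left of C in period 2, so the across-period effect alone puts B larger.
Be > B: both are in period 2; the period trend gives Be the larger value.
Sb > Be: period and group pull opposite ways; the down-group shift dominates (140 vs 102 pm).
Sr > Sb: both are in period 5; the period trend gives Sr the larger value.
Tabulated atomic radius (pm): H 32, Be 102, B 85, C 75, Sr 185, Sb 140.
So from smallest to largest: H < C < B < Be < Sb < Sr.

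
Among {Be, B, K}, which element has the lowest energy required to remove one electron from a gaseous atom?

K

First ionization energy rises across a period (greater Z_eff holds electrons more tightly) and falls down a group (valence electrons are farther from the nucleus).
Here both period and group differ, so the two effects have to be weighed against each other.
B > K: both effects reinforce here, so B is clearly the higher of the two.
Be > B: this pair runs against the simple trend — see the exception note.
Note the exception: Be has a higher first ionization energy than B, contrary to the simple trend — removing B's lone 2p electron is easier than breaking Be's filled 2s².
For reference (kJ/mol): Be 900, B 801, K 419.
The lowest energy required to remove one electron from a gaseous atom among these belongs to K.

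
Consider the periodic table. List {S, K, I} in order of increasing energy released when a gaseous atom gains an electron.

EA tends to increase across a period and decrease down a group, though the pattern is less regular than for IE or radius.
Here both period and group differ, so the two effects have to be weighed against each other.
S > K: both effects reinforce here, so S is clearly the higher of the two.
I > S: period and group pull opposite ways; the across-period shift dominates (295 vs 200 kJ/mol).
Approximate values (kJ/mol): S 200, K 48, I 295.
So from lowest to highest: K < S < I.

K < S < I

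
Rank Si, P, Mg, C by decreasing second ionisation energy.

The second ionization energy removes an electron from the +1 ion. For each element: Si⁺ still has 3 valence electrons; P⁺ still has 4 valence electrons; Mg⁺ still has 1 valence electron; C⁺ still has 3 valence electrons.
All are still removing valence electrons, so compare the +1 ions as you would atoms: IE_2 generally rises across a period (higher Z_eff) and falls down a group (larger shell), subject to the usual subshell exceptions.
Valence configurations: Si⁺ [Ne]3s²3p¹, P⁺ [Ne]3s²3p², Mg⁺ [Ne]3s¹, C⁺ [He]2s²2p¹.
Approximate IE_2 values (kJ/mol): Si 1577, P 1907, Mg 1451, C 2353.
Hence IE_2: Mg < Si < P < C.

C > P > Si > Mg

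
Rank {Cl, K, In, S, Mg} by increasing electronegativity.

K < Mg < In < S < Cl

Mg is in period 3, group 2; S is in period 3, group 16; Cl is in period 3, group 17; K is in period 4, group 1; In is in period 5, group 13.
EN rises left→right (higher Z_eff, smaller atoms) and falls top→bottom (larger, more shielded atoms).
Neither a single period nor a single group — weigh both effects.
Mg > K: relative to K, both the across-period and down-group shifts push Mg's electronegativity up.
In > Mg: the two effects oppose for this pair; the across-period effect wins (1.78 vs 1.31).
S > In: both effects reinforce here, so S is clearly the higher of the two.
Cl > S: both are in period 3; the period trend gives Cl the larger value.
Approximate values (Pauling): Mg 1.31, S 2.58, Cl 3.16, K 0.82, In 1.78.
So from lowest to highest: K < Mg < In < S < Cl.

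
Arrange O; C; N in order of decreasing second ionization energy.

O > N > C

IE_2 is the cost of taking one more electron from the +1 cation: O⁺ still has 5 valence electrons; C⁺ still has 3 valence electrons; N⁺ still has 4 valence electrons.
All are still removing valence electrons, so compare the +1 ions as you would atoms: IE_2 generally rises across a period (higher Z_eff) and falls down a group (larger shell), subject to the usual subshell exceptions.
Valence configurations: O⁺ [He]2s²2p³, C⁺ [He]2s²2p¹, N⁺ [He]2s²2p².
The numbers (kJ/mol): O 3388, C 2353, N 2856.
Hence IE_2: C < N < O.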